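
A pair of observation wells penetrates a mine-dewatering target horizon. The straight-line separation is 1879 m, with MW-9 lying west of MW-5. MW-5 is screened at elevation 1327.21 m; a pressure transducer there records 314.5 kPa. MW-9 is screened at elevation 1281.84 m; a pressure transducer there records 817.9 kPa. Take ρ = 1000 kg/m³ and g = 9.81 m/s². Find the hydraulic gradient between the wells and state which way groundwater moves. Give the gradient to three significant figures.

i ≈ 0.00316; groundwater flows toward the east

Pressure head at MW-5: ψ = P/(ρg) = 314.5×1000 / (1000 × 9.81) = 32.06 m.
Total head at MW-5: h = z + ψ = 1327.21 + 32.06 = 1359.27 m.
Pressure head at MW-9: ψ = P/(ρg) = 817.9×1000 / (1000 × 9.81) = 83.37 m.
Total head at MW-9: h = z + ψ = 1281.84 + 83.37 = 1365.21 m.
Head difference: h(MW-5) − h(MW-9) = 1359.27 − 1365.21 = -5.94 m.
Hydraulic gradient: i = |Δh| / L = 5.94 / 1879 = 0.00316.
Flow is from higher to lower head: from MW-9 toward MW-5, i.e. toward the east.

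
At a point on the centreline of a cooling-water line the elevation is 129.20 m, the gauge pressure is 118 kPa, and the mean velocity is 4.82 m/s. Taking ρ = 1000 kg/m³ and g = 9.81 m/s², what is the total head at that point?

Pressure head ψ = P/(ρg) = 118×1000 / (1000 × 9.81) = 12.03 m.
Velocity head = v²/(2g) = 4.82² / (2 × 9.81) = 1.184 m.
h = z + ψ + v²/(2g) = 129.20 + 12.03 + 1.184 = 142.41 m.

h ≈ 142.41 m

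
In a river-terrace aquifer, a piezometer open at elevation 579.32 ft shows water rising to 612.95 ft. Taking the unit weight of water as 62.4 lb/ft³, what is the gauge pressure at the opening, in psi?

Pressure head ψ = h − z = 612.95 − 579.32 = 33.63 ft.
P = γ·ψ / 144 = 62.4 × 33.63 / 144 = 14.6 psi.

P ≈ 14.6 psi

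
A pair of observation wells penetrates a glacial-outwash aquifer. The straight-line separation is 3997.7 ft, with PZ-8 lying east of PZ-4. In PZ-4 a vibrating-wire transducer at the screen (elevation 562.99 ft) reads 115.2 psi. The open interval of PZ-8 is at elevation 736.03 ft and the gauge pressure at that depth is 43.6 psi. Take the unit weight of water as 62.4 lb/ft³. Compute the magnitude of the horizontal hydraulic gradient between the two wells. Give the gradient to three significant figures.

i ≈ 0.00195

Pressure head at PZ-4: ψ = 144·P/γ = 144 × 115.2 / 62.4 = 265.85 ft.
Total head at PZ-4: h = z + ψ = 562.99 + 265.85 = 828.84 ft.
Pressure head at PZ-8: ψ = 144·P/γ = 144 × 43.6 / 62.4 = 100.62 ft.
Total head at PZ-8: h = z + ψ = 736.03 + 100.62 = 836.65 ft.
Head difference: h(PZ-4) − h(PZ-8) = 828.84 − 836.65 = -7.81 ft.
Hydraulic gradient: i = |Δh| / L = 7.81 / 3997.7 = 0.00195.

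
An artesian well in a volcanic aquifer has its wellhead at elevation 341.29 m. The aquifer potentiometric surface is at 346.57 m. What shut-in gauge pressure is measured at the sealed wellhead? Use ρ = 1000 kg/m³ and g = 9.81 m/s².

P ≈ 51.8 kPa

Head above the cap: Δh = 346.57 − 341.29 = 5.28 m.
P = ρgΔh = 1000 × 9.81 × 5.28 = 51797 Pa ≈ 51.8 kPa.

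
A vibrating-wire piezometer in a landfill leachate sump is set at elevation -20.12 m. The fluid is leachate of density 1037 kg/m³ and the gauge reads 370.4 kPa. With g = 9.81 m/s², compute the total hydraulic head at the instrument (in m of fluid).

h ≈ 16.29 m

ψ = P/(ρg) = 370.4×1000 / (1037 × 9.81) = 36.41 m.
h = z + ψ = -20.12 + 36.41 = 16.29 m.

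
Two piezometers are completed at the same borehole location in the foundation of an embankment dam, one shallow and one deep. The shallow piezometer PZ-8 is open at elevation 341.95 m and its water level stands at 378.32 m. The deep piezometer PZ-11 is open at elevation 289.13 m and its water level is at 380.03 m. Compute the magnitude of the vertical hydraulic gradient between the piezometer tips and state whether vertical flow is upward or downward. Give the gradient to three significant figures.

Total head at PZ-8: h = 378.32 m (water level in the standpipe).
Total head at PZ-11: h = 380.03 m.
Δh = h(PZ-8) − h(PZ-11) = 378.32 − 380.03 = -1.71 m.
Vertical separation Δz = 341.95 − 289.13 = 52.82 m.
|i_v| = |Δh| / Δz = 1.71 / 52.82 = 0.0324.
Head is higher in the deep piezometer, so vertical flow is upward (discharge condition).

|i_v| ≈ 0.0324; vertical flow is upward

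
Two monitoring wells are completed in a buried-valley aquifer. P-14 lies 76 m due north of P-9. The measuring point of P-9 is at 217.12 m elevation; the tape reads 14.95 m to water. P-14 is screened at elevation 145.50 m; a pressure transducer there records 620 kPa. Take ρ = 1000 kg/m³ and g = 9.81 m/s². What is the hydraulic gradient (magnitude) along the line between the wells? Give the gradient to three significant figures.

Total head at P-9: h = 217.12 − 14.95 = 202.17 m.
Pressure head at P-14: ψ = P/(ρg) = 620×1000 / (1000 × 9.81) = 63.20 m.
Total head at P-14: h = z + ψ = 145.50 + 63.20 = 208.70 m.
Head difference: h(P-9) − h(P-14) = 202.17 − 208.70 = -6.53 m.
Hydraulic gradient: i = |Δh| / L = 6.53 / 76 = 0.0859.

i ≈ 0.0859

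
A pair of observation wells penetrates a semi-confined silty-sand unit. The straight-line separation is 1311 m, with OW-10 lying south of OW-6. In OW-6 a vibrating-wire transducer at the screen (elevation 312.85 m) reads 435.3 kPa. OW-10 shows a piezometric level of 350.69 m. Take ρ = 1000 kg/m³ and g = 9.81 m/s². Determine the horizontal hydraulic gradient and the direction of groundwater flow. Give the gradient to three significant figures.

Pressure head at OW-6: ψ = P/(ρg) = 435.3×1000 / (1000 × 9.81) = 44.37 m.
Total head at OW-6: h = z + ψ = 312.85 + 44.37 = 357.22 m.
Total head at OW-10: h = 350.69 m (water level in the piezometer is the total head).
Head difference: h(OW-6) − h(OW-10) = 357.22 − 350.69 = 6.53 m.
Hydraulic gradient: i = |Δh| / L = 6.53 / 1311 = 0.00498.
Flow is from higher to lower head: from OW-6 toward OW-10, i.e. toward the south.

i ≈ 0.00498; groundwater flows toward the south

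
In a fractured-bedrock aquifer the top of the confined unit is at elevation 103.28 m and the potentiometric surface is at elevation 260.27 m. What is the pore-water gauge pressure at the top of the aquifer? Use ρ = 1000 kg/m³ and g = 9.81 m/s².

Pressure head at the aquifer top: ψ = h − z = 260.27 − 103.28 = 156.99 m.
P = ρgψ = 1000 × 9.81 × 156.99 = 1540072 Pa ≈ 1540 kPa.

P ≈ 1540 kPa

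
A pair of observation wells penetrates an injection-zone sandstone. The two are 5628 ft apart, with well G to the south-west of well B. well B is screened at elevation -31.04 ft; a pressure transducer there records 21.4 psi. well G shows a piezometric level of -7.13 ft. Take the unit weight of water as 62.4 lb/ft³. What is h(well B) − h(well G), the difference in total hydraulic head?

Pressure head at well B: ψ = 144·P/γ = 144 × 21.4 / 62.4 = 49.38 ft.
Total head at well B: h = z + ψ = -31.04 + 49.38 = 18.34 ft.
Total head at well G: h = -7.13 ft (water level in the piezometer is the total head).
Head difference: h(well B) − h(well G) = 18.34 − (-7.13) = 25.47 ft.

Δh ≈ 25.47 ft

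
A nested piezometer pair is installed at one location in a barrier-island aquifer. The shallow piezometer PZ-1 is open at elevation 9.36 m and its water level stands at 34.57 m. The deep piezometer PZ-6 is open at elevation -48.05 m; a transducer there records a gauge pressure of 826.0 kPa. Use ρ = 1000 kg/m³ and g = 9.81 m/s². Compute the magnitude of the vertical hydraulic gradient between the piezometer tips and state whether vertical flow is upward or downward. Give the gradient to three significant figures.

Total head at PZ-1: h = 34.57 m (water level in the standpipe).
Pressure head at PZ-6: ψ = P/(ρg) = 826.0×1000 / (1000 × 9.81) = 84.20 m.
Total head at PZ-6: h = z + ψ = -48.05 + 84.20 = 36.15 m.
Δh = h(PZ-1) − h(PZ-6) = 34.57 − 36.15 = -1.58 m.
Vertical separation Δz = 9.36 − (-48.05) = 57.41 m.
|i_v| = |Δh| / Δz = 1.58 / 57.41 = 0.0275.
Head is higher in the deep piezometer, so vertical flow is upward (discharge condition).

|i_v| ≈ 0.0275; vertical flow is upward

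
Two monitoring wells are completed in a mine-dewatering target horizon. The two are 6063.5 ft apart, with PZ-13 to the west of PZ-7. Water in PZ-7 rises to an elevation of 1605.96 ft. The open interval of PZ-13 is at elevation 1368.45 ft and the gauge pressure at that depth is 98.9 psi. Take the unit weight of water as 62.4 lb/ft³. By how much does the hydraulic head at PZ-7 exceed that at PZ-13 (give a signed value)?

Total head at PZ-7: h = 1605.96 ft (water level in the piezometer is the total head).
Pressure head at PZ-13: ψ = 144·P/γ = 144 × 98.9 / 62.4 = 228.23 ft.
Total head at PZ-13: h = z + ψ = 1368.45 + 228.23 = 1596.68 ft.
Head difference: h(PZ-7) − h(PZ-13) = 1605.96 − 1596.68 = 9.28 ft.

Δh ≈ 9.28 ft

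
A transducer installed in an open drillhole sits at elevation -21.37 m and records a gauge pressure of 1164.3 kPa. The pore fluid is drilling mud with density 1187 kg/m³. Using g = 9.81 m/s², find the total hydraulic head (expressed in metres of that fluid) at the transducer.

ψ = P/(ρg) = 1164.3×1000 / (1187 × 9.81) = 99.99 m.
h = z + ψ = -21.37 + 99.99 = 78.62 m.

h ≈ 78.62 m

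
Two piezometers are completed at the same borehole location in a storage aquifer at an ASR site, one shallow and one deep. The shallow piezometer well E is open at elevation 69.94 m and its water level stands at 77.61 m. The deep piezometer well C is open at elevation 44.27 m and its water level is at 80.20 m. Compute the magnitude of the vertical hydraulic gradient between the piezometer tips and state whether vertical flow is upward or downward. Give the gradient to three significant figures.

|i_v| ≈ 0.101; vertical flow is upward

Total head at well E: h = 77.61 m (water level in the standpipe).
Total head at well C: h = 80.20 m.
Δh = h(well E) − h(well C) = 77.61 − 80.20 = -2.59 m.
Vertical separation Δz = 69.94 − 44.27 = 25.67 m.
|i_v| = |Δh| / Δz = 2.59 / 25.67 = 0.101.
Head is higher in the deep piezometer, so vertical flow is upward (discharge condition).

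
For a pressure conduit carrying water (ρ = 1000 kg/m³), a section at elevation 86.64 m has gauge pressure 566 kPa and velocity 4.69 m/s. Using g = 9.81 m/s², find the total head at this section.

h ≈ 145.46 m

Pressure head ψ = P/(ρg) = 566×1000 / (1000 × 9.81) = 57.70 m.
Velocity head = v²/(2g) = 4.69² / (2 × 9.81) = 1.121 m.
h = z + ψ + v²/(2g) = 86.64 + 57.70 + 1.121 = 145.46 m.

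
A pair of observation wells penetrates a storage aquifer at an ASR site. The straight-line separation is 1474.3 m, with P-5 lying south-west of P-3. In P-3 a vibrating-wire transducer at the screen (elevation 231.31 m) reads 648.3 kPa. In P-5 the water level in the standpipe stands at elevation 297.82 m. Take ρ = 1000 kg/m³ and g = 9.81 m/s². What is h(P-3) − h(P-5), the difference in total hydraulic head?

Pressure head at P-3: ψ = P/(ρg) = 648.3×1000 / (1000 × 9.81) = 66.09 m.
Total head at P-3: h = z + ψ = 231.31 + 66.09 = 297.40 m.
Total head at P-5: h = 297.82 m (water level in the piezometer is the total head).
Head difference: h(P-3) − h(P-5) = 297.40 − 297.82 = -0.42 m.

Δh ≈ -0.42 m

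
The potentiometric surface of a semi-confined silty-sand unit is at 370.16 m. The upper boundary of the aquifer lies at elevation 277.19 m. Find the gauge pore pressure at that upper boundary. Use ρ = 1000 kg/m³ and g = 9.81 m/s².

P ≈ 912 kPa

Pressure head at the aquifer top: ψ = h − z = 370.16 − 277.19 = 92.97 m.
P = ρgψ = 1000 × 9.81 × 92.97 = 912036 Pa ≈ 912 kPa.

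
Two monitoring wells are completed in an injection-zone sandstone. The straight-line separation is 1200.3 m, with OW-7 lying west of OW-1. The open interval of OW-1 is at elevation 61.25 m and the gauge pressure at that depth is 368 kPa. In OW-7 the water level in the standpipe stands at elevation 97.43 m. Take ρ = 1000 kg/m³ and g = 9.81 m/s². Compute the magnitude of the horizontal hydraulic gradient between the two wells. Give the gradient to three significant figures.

Pressure head at OW-1: ψ = P/(ρg) = 368×1000 / (1000 × 9.81) = 37.51 m.
Total head at OW-1: h = z + ψ = 61.25 + 37.51 = 98.76 m.
Total head at OW-7: h = 97.43 m (water level in the piezometer is the total head).
Head difference: h(OW-1) − h(OW-7) = 98.76 − 97.43 = 1.33 m.
Hydraulic gradient: i = |Δh| / L = 1.33 / 1200.3 = 0.00111.

i ≈ 0.00111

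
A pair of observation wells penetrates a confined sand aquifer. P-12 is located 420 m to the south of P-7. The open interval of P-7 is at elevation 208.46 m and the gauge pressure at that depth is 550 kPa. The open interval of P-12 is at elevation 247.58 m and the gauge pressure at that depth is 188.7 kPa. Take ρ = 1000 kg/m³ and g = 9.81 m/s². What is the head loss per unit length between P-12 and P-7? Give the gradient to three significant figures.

Pressure head at P-7: ψ = P/(ρg) = 550×1000 / (1000 × 9.81) = 56.07 m.
Total head at P-7: h = z + ψ = 208.46 + 56.07 = 264.53 m.
Pressure head at P-12: ψ = P/(ρg) = 188.7×1000 / (1000 × 9.81) = 19.24 m.
Total head at P-12: h = z + ψ = 247.58 + 19.24 = 266.82 m.
Head difference: h(P-7) − h(P-12) = 264.53 − 266.82 = -2.29 m.
Hydraulic gradient: i = |Δh| / L = 2.29 / 420 = 0.00545.

i ≈ 0.00545 m/m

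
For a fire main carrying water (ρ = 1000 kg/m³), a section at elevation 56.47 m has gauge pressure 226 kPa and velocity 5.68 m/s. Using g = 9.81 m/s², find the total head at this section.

h ≈ 81.15 m

Pressure head ψ = P/(ρg) = 226×1000 / (1000 × 9.81) = 23.04 m.
Velocity head = v²/(2g) = 5.68² / (2 × 9.81) = 1.644 m.
h = z + ψ + v²/(2g) = 56.47 + 23.04 + 1.644 = 81.15 m.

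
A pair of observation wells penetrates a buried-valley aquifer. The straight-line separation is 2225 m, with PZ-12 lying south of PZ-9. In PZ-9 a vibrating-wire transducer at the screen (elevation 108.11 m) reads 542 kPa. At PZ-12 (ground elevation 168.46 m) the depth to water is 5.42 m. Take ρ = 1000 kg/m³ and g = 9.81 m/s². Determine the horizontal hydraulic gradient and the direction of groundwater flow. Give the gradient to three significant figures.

Pressure head at PZ-9: ψ = P/(ρg) = 542×1000 / (1000 × 9.81) = 55.25 m.
Total head at PZ-9: h = z + ψ = 108.11 + 55.25 = 163.36 m.
Total head at PZ-12: h = 168.46 − 5.42 = 163.04 m.
Head difference: h(PZ-9) − h(PZ-12) = 163.36 − 163.04 = 0.32 m.
Hydraulic gradient: i = |Δh| / L = 0.32 / 2225 = 0.000144.
Flow is from higher to lower head: from PZ-9 toward PZ-12, i.e. toward the south.

i ≈ 0.000144; groundwater flows toward the south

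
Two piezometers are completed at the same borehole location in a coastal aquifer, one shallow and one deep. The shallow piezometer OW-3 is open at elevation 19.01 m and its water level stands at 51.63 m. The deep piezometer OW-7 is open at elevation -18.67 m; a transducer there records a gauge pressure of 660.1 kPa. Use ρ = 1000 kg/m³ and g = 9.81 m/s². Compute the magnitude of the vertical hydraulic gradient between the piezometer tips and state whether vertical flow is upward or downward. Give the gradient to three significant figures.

|i_v| ≈ 0.0799; vertical flow is downward

Total head at OW-3: h = 51.63 m (water level in the standpipe).
Pressure head at OW-7: ψ = P/(ρg) = 660.1×1000 / (1000 × 9.81) = 67.29 m.
Total head at OW-7: h = z + ψ = -18.67 + 67.29 = 48.62 m.
Δh = h(OW-3) − h(OW-7) = 51.63 − 48.62 = 3.01 m.
Vertical separation Δz = 19.01 − (-18.67) = 37.68 m.
|i_v| = |Δh| / Δz = 3.01 / 37.68 = 0.0799.
Head is higher in the shallow piezometer, so vertical flow is downward (recharge condition).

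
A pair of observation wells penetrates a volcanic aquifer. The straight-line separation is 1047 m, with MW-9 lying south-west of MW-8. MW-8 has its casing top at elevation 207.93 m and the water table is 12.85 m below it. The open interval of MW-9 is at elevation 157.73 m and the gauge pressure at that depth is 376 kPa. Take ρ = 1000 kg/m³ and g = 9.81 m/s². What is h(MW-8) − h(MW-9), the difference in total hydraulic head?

Total head at MW-8: h = 207.93 − 12.85 = 195.08 m.
Pressure head at MW-9: ψ = P/(ρg) = 376×1000 / (1000 × 9.81) = 38.33 m.
Total head at MW-9: h = z + ψ = 157.73 + 38.33 = 196.06 m.
Head difference: h(MW-8) − h(MW-9) = 195.08 − 196.06 = -0.98 m.

Δh ≈ -0.98 m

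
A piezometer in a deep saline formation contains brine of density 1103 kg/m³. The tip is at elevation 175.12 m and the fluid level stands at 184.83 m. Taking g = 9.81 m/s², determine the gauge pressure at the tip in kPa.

Pressure head ψ = h − z = 184.83 − 175.12 = 9.71 m.
P = ρgψ = 1103 × 9.81 × 9.71 = 105066 Pa ≈ 105 kPa.

P ≈ 105 kPa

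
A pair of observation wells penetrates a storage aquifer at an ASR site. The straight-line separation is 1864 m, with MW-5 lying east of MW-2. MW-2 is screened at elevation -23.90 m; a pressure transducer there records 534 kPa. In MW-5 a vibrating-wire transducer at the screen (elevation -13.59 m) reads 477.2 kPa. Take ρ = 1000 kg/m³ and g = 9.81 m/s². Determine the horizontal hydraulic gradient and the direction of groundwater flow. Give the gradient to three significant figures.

Pressure head at MW-2: ψ = P/(ρg) = 534×1000 / (1000 × 9.81) = 54.43 m.
Total head at MW-2: h = z + ψ = -23.90 + 54.43 = 30.53 m.
Pressure head at MW-5: ψ = P/(ρg) = 477.2×1000 / (1000 × 9.81) = 48.64 m.
Total head at MW-5: h = z + ψ = -13.59 + 48.64 = 35.05 m.
Head difference: h(MW-2) − h(MW-5) = 30.53 − 35.05 = -4.52 m.
Hydraulic gradient: i = |Δh| / L = 4.52 / 1864 = 0.00242.
Flow is from higher to lower head: from MW-5 toward MW-2, i.e. toward the west.

i ≈ 0.00242; groundwater flows toward the west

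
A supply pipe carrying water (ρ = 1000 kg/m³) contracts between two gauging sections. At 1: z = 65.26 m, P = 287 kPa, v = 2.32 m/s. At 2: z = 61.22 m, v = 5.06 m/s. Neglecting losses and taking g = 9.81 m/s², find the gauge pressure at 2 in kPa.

Pressure head at 1: ψ₁ = P₁/(ρg) = 287×1000 / (1000 × 9.81) = 29.26 m.
Velocity heads: v₁²/2g = 2.32²/19.62 = 0.274 m; v₂²/2g = 5.06²/19.62 = 1.305 m.
Total head H = z₁ + ψ₁ + v₁²/2g = 65.26 + 29.26 + 0.274 = 94.79 m.
ψ₂ = H − z₂ − v₂²/2g = 94.79 − 61.22 − 1.305 = 32.27 m.
P₂ = ρgψ₂ = 1000 × 9.81 × 32.27 ≈ 317 kPa.

P₂ ≈ 317 kPa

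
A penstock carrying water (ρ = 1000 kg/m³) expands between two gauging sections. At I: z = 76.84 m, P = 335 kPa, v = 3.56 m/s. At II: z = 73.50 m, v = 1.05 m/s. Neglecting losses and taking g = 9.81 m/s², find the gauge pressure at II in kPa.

P₂ ≈ 374 kPa

Pressure head at I: ψ₁ = P₁/(ρg) = 335×1000 / (1000 × 9.81) = 34.15 m.
Velocity heads: v₁²/2g = 3.56²/19.62 = 0.646 m; v₂²/2g = 1.05²/19.62 = 0.056 m.
Total head H = z₁ + ψ₁ + v₁²/2g = 76.84 + 34.15 + 0.646 = 111.64 m.
ψ₂ = H − z₂ − v₂²/2g = 111.64 − 73.50 − 0.056 = 38.08 m.
P₂ = ρgψ₂ = 1000 × 9.81 × 38.08 ≈ 374 kPa.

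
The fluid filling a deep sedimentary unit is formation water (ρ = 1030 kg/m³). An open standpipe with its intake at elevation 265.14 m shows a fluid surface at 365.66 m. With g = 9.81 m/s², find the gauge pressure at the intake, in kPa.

Pressure head ψ = h − z = 365.66 − 265.14 = 100.52 m.
P = ρgψ = 1030 × 9.81 × 100.52 = 1015684 Pa ≈ 1020 kPa.

P ≈ 1020 kPa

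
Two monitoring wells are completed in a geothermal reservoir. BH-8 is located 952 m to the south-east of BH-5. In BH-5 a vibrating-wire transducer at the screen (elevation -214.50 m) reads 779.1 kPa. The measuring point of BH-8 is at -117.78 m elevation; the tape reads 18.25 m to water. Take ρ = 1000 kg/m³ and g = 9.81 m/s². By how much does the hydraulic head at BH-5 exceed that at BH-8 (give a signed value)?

Pressure head at BH-5: ψ = P/(ρg) = 779.1×1000 / (1000 × 9.81) = 79.42 m.
Total head at BH-5: h = z + ψ = -214.50 + 79.42 = -135.08 m.
Total head at BH-8: h = -117.78 − 18.25 = -136.03 m.
Head difference: h(BH-5) − h(BH-8) = -135.08 − (-136.03) = 0.95 m.

Δh ≈ 0.95 m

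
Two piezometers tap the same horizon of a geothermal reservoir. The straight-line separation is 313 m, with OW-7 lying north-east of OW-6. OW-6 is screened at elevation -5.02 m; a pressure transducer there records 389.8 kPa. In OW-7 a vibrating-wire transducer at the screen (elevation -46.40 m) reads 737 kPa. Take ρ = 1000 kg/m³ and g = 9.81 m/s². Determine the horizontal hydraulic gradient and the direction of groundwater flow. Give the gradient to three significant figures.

i ≈ 0.0191; groundwater flows toward the north-east

Pressure head at OW-6: ψ = P/(ρg) = 389.8×1000 / (1000 × 9.81) = 39.73 m.
Total head at OW-6: h = z + ψ = -5.02 + 39.73 = 34.71 m.
Pressure head at OW-7: ψ = P/(ρg) = 737×1000 / (1000 × 9.81) = 75.13 m.
Total head at OW-7: h = z + ψ = -46.40 + 75.13 = 28.73 m.
Head difference: h(OW-6) − h(OW-7) = 34.71 − 28.73 = 5.98 m.
Hydraulic gradient: i = |Δh| / L = 5.98 / 313 = 0.0191.
Flow is from higher to lower head: from OW-6 toward OW-7, i.e. toward the north-east.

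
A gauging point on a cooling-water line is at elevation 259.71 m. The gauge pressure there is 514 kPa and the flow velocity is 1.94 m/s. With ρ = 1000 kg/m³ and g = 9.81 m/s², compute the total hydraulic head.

h ≈ 312.30 m

Pressure head ψ = P/(ρg) = 514×1000 / (1000 × 9.81) = 52.40 m.
Velocity head = v²/(2g) = 1.94² / (2 × 9.81) = 0.192 m.
h = z + ψ + v²/(2g) = 259.71 + 52.40 + 0.192 = 312.30 m.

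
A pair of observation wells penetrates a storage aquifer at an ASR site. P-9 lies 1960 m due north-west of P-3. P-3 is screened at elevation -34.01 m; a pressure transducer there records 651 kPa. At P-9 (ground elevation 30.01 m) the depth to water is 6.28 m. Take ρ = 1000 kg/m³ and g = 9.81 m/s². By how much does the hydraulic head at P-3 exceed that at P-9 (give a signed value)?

Pressure head at P-3: ψ = P/(ρg) = 651×1000 / (1000 × 9.81) = 66.36 m.
Total head at P-3: h = z + ψ = -34.01 + 66.36 = 32.35 m.
Total head at P-9: h = 30.01 − 6.28 = 23.73 m.
Head difference: h(P-3) − h(P-9) = 32.35 − 23.73 = 8.62 m.

Δh ≈ 8.62 m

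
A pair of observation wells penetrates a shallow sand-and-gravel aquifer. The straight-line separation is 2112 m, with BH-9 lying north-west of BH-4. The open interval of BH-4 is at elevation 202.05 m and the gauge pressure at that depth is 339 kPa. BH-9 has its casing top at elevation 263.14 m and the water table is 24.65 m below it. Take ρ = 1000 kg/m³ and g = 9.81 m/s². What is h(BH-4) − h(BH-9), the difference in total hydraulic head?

Pressure head at BH-4: ψ = P/(ρg) = 339×1000 / (1000 × 9.81) = 34.56 m.
Total head at BH-4: h = z + ψ = 202.05 + 34.56 = 236.61 m.
Total head at BH-9: h = 263.14 − 24.65 = 238.49 m.
Head difference: h(BH-4) − h(BH-9) = 236.61 − 238.49 = -1.88 m.

Δh ≈ -1.88 m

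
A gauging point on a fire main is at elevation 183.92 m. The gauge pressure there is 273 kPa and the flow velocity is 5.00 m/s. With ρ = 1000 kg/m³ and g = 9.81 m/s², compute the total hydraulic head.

h ≈ 213.02 m

Pressure head ψ = P/(ρg) = 273×1000 / (1000 × 9.81) = 27.83 m.
Velocity head = v²/(2g) = 5.00² / (2 × 9.81) = 1.274 m.
h = z + ψ + v²/(2g) = 183.92 + 27.83 + 1.274 = 213.02 m.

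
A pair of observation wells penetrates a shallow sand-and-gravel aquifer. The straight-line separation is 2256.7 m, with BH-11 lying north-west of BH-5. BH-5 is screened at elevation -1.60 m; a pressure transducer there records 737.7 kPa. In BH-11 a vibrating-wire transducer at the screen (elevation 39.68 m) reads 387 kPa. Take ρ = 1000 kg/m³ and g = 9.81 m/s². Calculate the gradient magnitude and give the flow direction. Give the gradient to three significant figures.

i ≈ 0.00245; groundwater flows toward the south-east

Pressure head at BH-5: ψ = P/(ρg) = 737.7×1000 / (1000 × 9.81) = 75.20 m.
Total head at BH-5: h = z + ψ = -1.60 + 75.20 = 73.60 m.
Pressure head at BH-11: ψ = P/(ρg) = 387×1000 / (1000 × 9.81) = 39.45 m.
Total head at BH-11: h = z + ψ = 39.68 + 39.45 = 79.13 m.
Head difference: h(BH-5) − h(BH-11) = 73.60 − 79.13 = -5.53 m.
Hydraulic gradient: i = |Δh| / L = 5.53 / 2256.7 = 0.00245.
Flow is from higher to lower head: from BH-11 toward BH-5, i.e. toward the south-east.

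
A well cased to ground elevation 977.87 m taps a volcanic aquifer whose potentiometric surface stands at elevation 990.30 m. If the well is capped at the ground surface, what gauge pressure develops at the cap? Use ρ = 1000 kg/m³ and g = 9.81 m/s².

Head above the cap: Δh = 990.30 − 977.87 = 12.43 m.
P = ρgΔh = 1000 × 9.81 × 12.43 = 121938 Pa ≈ 122 kPa.

P ≈ 122 kPa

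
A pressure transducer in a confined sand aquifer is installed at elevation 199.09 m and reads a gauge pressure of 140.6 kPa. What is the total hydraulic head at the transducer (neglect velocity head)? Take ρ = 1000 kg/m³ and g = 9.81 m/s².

ψ = P/(ρg) = 140.6×1000 / (1000 × 9.81) = 14.33 m.
h = z + ψ = 199.09 + 14.33 = 213.42 m.

h ≈ 213.42 m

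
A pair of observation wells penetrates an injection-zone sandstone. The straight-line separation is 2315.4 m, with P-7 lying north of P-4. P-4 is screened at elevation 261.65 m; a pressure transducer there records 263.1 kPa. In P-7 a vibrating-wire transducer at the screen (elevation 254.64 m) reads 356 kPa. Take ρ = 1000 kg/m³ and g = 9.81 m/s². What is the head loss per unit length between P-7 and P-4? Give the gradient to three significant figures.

i ≈ 0.00106 m/m

Pressure head at P-4: ψ = P/(ρg) = 263.1×1000 / (1000 × 9.81) = 26.82 m.
Total head at P-4: h = z + ψ = 261.65 + 26.82 = 288.47 m.
Pressure head at P-7: ψ = P/(ρg) = 356×1000 / (1000 × 9.81) = 36.29 m.
Total head at P-7: h = z + ψ = 254.64 + 36.29 = 290.93 m.
Head difference: h(P-4) − h(P-7) = 288.47 − 290.93 = -2.46 m.
Hydraulic gradient: i = |Δh| / L = 2.46 / 2315.4 = 0.00106.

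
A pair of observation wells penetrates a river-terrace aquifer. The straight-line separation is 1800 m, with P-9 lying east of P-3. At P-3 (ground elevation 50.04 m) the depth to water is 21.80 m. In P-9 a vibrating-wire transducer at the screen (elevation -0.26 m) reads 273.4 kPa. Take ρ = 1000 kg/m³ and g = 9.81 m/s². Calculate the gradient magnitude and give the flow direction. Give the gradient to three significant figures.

Total head at P-3: h = 50.04 − 21.80 = 28.24 m.
Pressure head at P-9: ψ = P/(ρg) = 273.4×1000 / (1000 × 9.81) = 27.87 m.
Total head at P-9: h = z + ψ = -0.26 + 27.87 = 27.61 m.
Head difference: h(P-3) − h(P-9) = 28.24 − 27.61 = 0.63 m.
Hydraulic gradient: i = |Δh| / L = 0.63 / 1800 = 0.000350.
Flow is from higher to lower head: from P-3 toward P-9, i.e. toward the east.

i ≈ 0.000350; groundwater flows toward the east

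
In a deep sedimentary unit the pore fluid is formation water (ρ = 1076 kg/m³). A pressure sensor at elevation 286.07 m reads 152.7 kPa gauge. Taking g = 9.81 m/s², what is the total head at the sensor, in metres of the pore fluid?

h ≈ 300.54 m

ψ = P/(ρg) = 152.7×1000 / (1076 × 9.81) = 14.47 m.
h = z + ψ = 286.07 + 14.47 = 300.54 m.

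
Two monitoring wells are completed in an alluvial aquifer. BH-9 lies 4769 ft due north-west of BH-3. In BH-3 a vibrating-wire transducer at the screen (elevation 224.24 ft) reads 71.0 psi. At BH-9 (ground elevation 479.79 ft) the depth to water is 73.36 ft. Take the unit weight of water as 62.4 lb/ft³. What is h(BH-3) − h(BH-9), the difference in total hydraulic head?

Δh ≈ -18.34 ft

Pressure head at BH-3: ψ = 144·P/γ = 144 × 71.0 / 62.4 = 163.85 ft.
Total head at BH-3: h = z + ψ = 224.24 + 163.85 = 388.09 ft.
Total head at BH-9: h = 479.79 − 73.36 = 406.43 ft.
Head difference: h(BH-3) − h(BH-9) = 388.09 − 406.43 = -18.34 ft.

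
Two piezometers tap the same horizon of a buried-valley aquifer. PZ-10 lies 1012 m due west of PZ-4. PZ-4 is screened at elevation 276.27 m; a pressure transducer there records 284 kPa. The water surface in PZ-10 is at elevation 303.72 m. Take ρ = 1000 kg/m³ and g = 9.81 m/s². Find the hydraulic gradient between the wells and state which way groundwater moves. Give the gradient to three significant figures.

i ≈ 0.00148; groundwater flows toward the west

Pressure head at PZ-4: ψ = P/(ρg) = 284×1000 / (1000 × 9.81) = 28.95 m.
Total head at PZ-4: h = z + ψ = 276.27 + 28.95 = 305.22 m.
Total head at PZ-10: h = 303.72 m (water level in the piezometer is the total head).
Head difference: h(PZ-4) − h(PZ-10) = 305.22 − 303.72 = 1.50 m.
Hydraulic gradient: i = |Δh| / L = 1.50 / 1012 = 0.00148.
Flow is from higher to lower head: from PZ-4 toward PZ-10, i.e. toward the west.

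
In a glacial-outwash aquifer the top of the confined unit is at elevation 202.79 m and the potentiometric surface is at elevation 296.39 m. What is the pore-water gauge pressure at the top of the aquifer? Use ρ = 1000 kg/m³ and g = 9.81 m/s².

P ≈ 918 kPa

Pressure head at the aquifer top: ψ = h − z = 296.39 − 202.79 = 93.60 m.
P = ρgψ = 1000 × 9.81 × 93.60 = 918216 Pa ≈ 918 kPa.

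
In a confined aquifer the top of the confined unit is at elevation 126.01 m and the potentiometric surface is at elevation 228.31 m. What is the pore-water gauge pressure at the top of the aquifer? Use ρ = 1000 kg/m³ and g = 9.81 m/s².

Pressure head at the aquifer top: ψ = h − z = 228.31 − 126.01 = 102.30 m.
P = ρgψ = 1000 × 9.81 × 102.30 = 1003563 Pa ≈ 1000 kPa.

P ≈ 1000 kPa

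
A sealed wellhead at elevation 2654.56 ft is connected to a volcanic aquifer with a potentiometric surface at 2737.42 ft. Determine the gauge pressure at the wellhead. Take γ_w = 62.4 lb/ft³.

P ≈ 35.9 psi

Head above the cap: Δh = 2737.42 − 2654.56 = 82.86 ft.
P = γΔh/144 = 62.4 × 82.86 / 144 = 35.9 psi.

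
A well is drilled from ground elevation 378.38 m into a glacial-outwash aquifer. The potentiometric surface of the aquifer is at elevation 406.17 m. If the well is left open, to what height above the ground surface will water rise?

≈ 27.79 m above ground

Water rises to the potentiometric surface, so the rise above ground = 406.17 − 378.38 = 27.79 m.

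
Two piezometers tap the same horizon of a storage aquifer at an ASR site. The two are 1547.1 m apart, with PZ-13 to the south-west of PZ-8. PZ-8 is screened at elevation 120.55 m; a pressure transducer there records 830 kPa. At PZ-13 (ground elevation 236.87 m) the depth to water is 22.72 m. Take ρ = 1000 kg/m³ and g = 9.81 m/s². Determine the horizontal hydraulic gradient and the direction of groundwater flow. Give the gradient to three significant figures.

Pressure head at PZ-8: ψ = P/(ρg) = 830×1000 / (1000 × 9.81) = 84.61 m.
Total head at PZ-8: h = z + ψ = 120.55 + 84.61 = 205.16 m.
Total head at PZ-13: h = 236.87 − 22.72 = 214.15 m.
Head difference: h(PZ-8) − h(PZ-13) = 205.16 − 214.15 = -8.99 m.
Hydraulic gradient: i = |Δh| / L = 8.99 / 1547.1 = 0.00581.
Flow is from higher to lower head: from PZ-13 toward PZ-8, i.e. toward the north-east.

i ≈ 0.00581; groundwater flows toward the north-east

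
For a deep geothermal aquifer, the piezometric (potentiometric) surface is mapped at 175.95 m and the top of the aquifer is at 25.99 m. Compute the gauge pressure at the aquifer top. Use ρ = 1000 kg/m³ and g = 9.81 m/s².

P ≈ 1470 kPa

Pressure head at the aquifer top: ψ = h − z = 175.95 − 25.99 = 149.96 m.
P = ρgψ = 1000 × 9.81 × 149.96 = 1471108 Pa ≈ 1470 kPa.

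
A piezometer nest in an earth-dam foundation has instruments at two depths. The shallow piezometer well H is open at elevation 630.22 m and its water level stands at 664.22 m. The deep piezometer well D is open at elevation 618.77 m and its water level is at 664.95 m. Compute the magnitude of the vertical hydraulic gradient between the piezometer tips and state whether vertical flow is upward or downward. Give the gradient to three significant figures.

Total head at well H: h = 664.22 m (water level in the standpipe).
Total head at well D: h = 664.95 m.
Δh = h(well H) − h(well D) = 664.22 − 664.95 = -0.73 m.
Vertical separation Δz = 630.22 − 618.77 = 11.45 m.
|i_v| = |Δh| / Δz = 0.73 / 11.45 = 0.0638.
Head is higher in the deep piezometer, so vertical flow is upward (discharge condition).

|i_v| ≈ 0.0638; vertical flow is upward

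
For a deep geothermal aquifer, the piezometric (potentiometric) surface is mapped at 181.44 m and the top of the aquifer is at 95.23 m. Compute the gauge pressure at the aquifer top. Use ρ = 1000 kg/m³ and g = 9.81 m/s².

P ≈ 846 kPa

Pressure head at the aquifer top: ψ = h − z = 181.44 − 95.23 = 86.21 m.
P = ρgψ = 1000 × 9.81 × 86.21 = 845720 Pa ≈ 846 kPa.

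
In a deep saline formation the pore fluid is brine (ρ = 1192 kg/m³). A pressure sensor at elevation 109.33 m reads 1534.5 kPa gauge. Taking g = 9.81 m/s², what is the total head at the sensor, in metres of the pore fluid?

h ≈ 240.56 m

ψ = P/(ρg) = 1534.5×1000 / (1192 × 9.81) = 131.23 m.
h = z + ψ = 109.33 + 131.23 = 240.56 m.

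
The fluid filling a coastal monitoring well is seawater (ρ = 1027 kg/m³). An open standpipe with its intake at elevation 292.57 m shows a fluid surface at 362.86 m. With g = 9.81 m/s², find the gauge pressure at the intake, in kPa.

P ≈ 708 kPa

Pressure head ψ = h − z = 362.86 − 292.57 = 70.29 m.
P = ρgψ = 1027 × 9.81 × 70.29 = 708163 Pa ≈ 708 kPa.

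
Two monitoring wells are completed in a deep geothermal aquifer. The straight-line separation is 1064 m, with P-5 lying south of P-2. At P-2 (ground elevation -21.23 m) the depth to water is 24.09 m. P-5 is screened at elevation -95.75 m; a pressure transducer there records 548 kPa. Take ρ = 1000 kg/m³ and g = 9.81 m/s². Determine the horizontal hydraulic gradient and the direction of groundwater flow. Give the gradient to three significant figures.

Total head at P-2: h = -21.23 − 24.09 = -45.32 m.
Pressure head at P-5: ψ = P/(ρg) = 548×1000 / (1000 × 9.81) = 55.86 m.
Total head at P-5: h = z + ψ = -95.75 + 55.86 = -39.89 m.
Head difference: h(P-2) − h(P-5) = -45.32 − (-39.89) = -5.43 m.
Hydraulic gradient: i = |Δh| / L = 5.43 / 1064 = 0.00510.
Flow is from higher to lower head: from P-5 toward P-2, i.e. toward the north.

i ≈ 0.00510; groundwater flows toward the north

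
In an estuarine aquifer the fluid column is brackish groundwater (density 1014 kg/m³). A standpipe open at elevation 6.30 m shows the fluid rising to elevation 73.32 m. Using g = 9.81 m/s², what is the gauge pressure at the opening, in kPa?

Pressure head ψ = h − z = 73.32 − 6.30 = 67.02 m.
P = ρgψ = 1014 × 9.81 × 67.02 = 666671 Pa ≈ 667 kPa.

P ≈ 667 kPa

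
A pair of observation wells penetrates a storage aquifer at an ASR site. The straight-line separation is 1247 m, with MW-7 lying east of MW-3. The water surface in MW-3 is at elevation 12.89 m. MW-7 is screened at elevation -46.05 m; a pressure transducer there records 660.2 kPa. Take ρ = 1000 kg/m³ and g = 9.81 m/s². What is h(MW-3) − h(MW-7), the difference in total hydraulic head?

Δh ≈ -8.36 m

Total head at MW-3: h = 12.89 m (water level in the piezometer is the total head).
Pressure head at MW-7: ψ = P/(ρg) = 660.2×1000 / (1000 × 9.81) = 67.30 m.
Total head at MW-7: h = z + ψ = -46.05 + 67.30 = 21.25 m.
Head difference: h(MW-3) − h(MW-7) = 12.89 − 21.25 = -8.36 m.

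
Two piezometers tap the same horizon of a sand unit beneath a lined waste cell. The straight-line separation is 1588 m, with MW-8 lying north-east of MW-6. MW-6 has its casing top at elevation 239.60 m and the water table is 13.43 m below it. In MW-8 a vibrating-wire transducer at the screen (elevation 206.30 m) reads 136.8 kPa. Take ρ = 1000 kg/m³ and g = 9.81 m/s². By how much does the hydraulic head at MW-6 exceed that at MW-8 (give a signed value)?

Total head at MW-6: h = 239.60 − 13.43 = 226.17 m.
Pressure head at MW-8: ψ = P/(ρg) = 136.8×1000 / (1000 × 9.81) = 13.94 m.
Total head at MW-8: h = z + ψ = 206.30 + 13.94 = 220.24 m.
Head difference: h(MW-6) − h(MW-8) = 226.17 − 220.24 = 5.93 m.

Δh ≈ 5.93 m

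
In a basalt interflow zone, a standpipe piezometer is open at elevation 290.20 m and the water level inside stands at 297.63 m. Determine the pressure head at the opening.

Total head h = 297.63 m (the water-surface elevation in the piezometer).
Pressure head ψ = h − z = 297.63 − 290.20 = 7.43 m.

ψ ≈ 7.43 m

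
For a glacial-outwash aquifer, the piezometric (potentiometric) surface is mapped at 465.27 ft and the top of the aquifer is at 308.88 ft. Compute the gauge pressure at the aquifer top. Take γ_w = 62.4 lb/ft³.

Pressure head at the aquifer top: ψ = h − z = 465.27 − 308.88 = 156.39 ft.
P = γψ/144 = 62.4 × 156.39 / 144 = 67.8 psi.

P ≈ 67.8 psi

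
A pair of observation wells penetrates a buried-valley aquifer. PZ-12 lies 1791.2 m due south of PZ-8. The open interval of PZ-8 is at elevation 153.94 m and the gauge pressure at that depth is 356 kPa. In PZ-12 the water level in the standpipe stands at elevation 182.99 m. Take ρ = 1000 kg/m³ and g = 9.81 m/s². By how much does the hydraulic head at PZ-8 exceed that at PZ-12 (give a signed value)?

Δh ≈ 7.24 m

Pressure head at PZ-8: ψ = P/(ρg) = 356×1000 / (1000 × 9.81) = 36.29 m.
Total head at PZ-8: h = z + ψ = 153.94 + 36.29 = 190.23 m.
Total head at PZ-12: h = 182.99 m (water level in the piezometer is the total head).
Head difference: h(PZ-8) − h(PZ-12) = 190.23 − 182.99 = 7.24 m.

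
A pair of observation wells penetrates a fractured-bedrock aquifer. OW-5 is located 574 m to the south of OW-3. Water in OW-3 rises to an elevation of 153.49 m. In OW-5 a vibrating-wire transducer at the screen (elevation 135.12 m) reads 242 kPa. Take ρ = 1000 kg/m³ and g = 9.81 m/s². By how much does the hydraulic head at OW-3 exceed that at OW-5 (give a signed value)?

Δh ≈ -6.30 m

Total head at OW-3: h = 153.49 m (water level in the piezometer is the total head).
Pressure head at OW-5: ψ = P/(ρg) = 242×1000 / (1000 × 9.81) = 24.67 m.
Total head at OW-5: h = z + ψ = 135.12 + 24.67 = 159.79 m.
Head difference: h(OW-3) − h(OW-5) = 153.49 − 159.79 = -6.30 m.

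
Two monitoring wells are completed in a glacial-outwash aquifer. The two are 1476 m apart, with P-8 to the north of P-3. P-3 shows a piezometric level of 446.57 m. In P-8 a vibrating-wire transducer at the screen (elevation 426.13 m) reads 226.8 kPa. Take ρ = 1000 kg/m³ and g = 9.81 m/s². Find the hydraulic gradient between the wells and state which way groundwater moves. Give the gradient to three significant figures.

Total head at P-3: h = 446.57 m (water level in the piezometer is the total head).
Pressure head at P-8: ψ = P/(ρg) = 226.8×1000 / (1000 × 9.81) = 23.12 m.
Total head at P-8: h = z + ψ = 426.13 + 23.12 = 449.25 m.
Head difference: h(P-3) − h(P-8) = 446.57 − 449.25 = -2.68 m.
Hydraulic gradient: i = |Δh| / L = 2.68 / 1476 = 0.00182.
Flow is from higher to lower head: from P-8 toward P-3, i.e. toward the south.

i ≈ 0.00182; groundwater flows toward the south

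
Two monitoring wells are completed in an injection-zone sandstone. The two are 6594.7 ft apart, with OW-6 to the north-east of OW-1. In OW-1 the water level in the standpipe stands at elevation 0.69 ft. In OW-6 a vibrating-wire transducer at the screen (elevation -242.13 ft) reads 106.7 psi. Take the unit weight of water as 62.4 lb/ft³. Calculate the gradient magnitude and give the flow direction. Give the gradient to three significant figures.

i ≈ 0.000517; groundwater flows toward the south-west

Total head at OW-1: h = 0.69 ft (water level in the piezometer is the total head).
Pressure head at OW-6: ψ = 144·P/γ = 144 × 106.7 / 62.4 = 246.23 ft.
Total head at OW-6: h = z + ψ = -242.13 + 246.23 = 4.10 ft.
Head difference: h(OW-1) − h(OW-6) = 0.69 − 4.10 = -3.41 ft.
Hydraulic gradient: i = |Δh| / L = 3.41 / 6594.7 = 0.000517.
Flow is from higher to lower head: from OW-6 toward OW-1, i.e. toward the south-west.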